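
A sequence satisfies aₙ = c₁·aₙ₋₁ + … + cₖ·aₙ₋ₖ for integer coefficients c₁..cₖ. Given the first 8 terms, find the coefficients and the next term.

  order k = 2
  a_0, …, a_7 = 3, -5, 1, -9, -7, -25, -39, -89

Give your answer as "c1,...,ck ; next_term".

  a_2 = 1·-5 + 2·3 = 1
  a_3 = 1·1 + 2·-5 = -9
  a_4 = 1·-9 + 2·1 = -7
  a_5 = 1·-7 + 2·-9 = -25
  a_6 = 1·-25 + 2·-7 = -39
  a_7 = 1·-39 + 2·-25 = -89
  a_8 = 1·-89 + 2·-39 = -167

1,2 ; -167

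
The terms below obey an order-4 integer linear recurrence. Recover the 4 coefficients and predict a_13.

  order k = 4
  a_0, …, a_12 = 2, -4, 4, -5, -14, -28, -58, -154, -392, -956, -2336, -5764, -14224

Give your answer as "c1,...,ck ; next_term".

  a_4 = 2·-5 + 0·4 + 2·-4 + 2·2 = -14
  a_5 = 2·-14 + 0·-5 + 2·4 + 2·-4 = -28
  a_6 = 2·-28 + 0·-14 + 2·-5 + 2·4 = -58
  a_7 = 2·-58 + 0·-28 + 2·-14 + 2·-5 = -154
  a_8 = 2·-154 + 0·-58 + 2·-28 + 2·-14 = -392
  a_9 = 2·-392 + 0·-154 + 2·-58 + 2·-28 = -956
  a_10 = 2·-956 + 0·-392 + 2·-154 + 2·-58 = -2336
  a_11 = 2·-2336 + 0·-956 + 2·-392 + 2·-154 = -5764
  a_12 = 2·-5764 + 0·-2336 + 2·-956 + 2·-392 = -14224
  a_13 = 2·-14224 + 0·-5764 + 2·-2336 + 2·-956 = -35032

2,0,2,2 ; -35032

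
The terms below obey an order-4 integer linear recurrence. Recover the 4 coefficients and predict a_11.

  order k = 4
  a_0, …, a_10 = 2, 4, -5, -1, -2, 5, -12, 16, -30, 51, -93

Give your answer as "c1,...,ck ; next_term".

-1,1,0,1 ; 160

  a_4 = -1·-1 + 1·-5 + 0·4 + 1·2 = -2
  a_5 = -1·-2 + 1·-1 + 0·-5 + 1·4 = 5
  a_6 = -1·5 + 1·-2 + 0·-1 + 1·-5 = -12
  a_7 = -1·-12 + 1·5 + 0·-2 + 1·-1 = 16
  a_8 = -1·16 + 1·-12 + 0·5 + 1·-2 = -30
  a_9 = -1·-30 + 1·16 + 0·-12 + 1·5 = 51
  a_10 = -1·51 + 1·-30 + 0·16 + 1·-12 = -93
  a_11 = -1·-93 + 1·51 + 0·-30 + 1·16 = 160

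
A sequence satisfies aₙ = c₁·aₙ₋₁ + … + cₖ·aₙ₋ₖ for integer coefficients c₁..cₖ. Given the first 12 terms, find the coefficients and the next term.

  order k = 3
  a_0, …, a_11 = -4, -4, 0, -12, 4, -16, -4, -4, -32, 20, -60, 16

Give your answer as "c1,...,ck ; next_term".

-1,1,2 ; -36

  a_3 = -1·0 + 1·-4 + 2·-4 = -12
  a_4 = -1·-12 + 1·0 + 2·-4 = 4
  a_5 = -1·4 + 1·-12 + 2·0 = -16
  a_6 = -1·-16 + 1·4 + 2·-12 = -4
  a_7 = -1·-4 + 1·-16 + 2·4 = -4
  a_8 = -1·-4 + 1·-4 + 2·-16 = -32
  a_9 = -1·-32 + 1·-4 + 2·-4 = 20
  a_10 = -1·20 + 1·-32 + 2·-4 = -60
  a_11 = -1·-60 + 1·20 + 2·-32 = 16
  a_12 = -1·16 + 1·-60 + 2·20 = -36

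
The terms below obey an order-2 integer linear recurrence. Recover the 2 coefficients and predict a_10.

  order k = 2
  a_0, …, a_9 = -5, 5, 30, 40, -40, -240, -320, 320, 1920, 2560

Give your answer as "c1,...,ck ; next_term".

  a_2 = 2·5 + -4·-5 = 30
  a_3 = 2·30 + -4·5 = 40
  a_4 = 2·40 + -4·30 = -40
  a_5 = 2·-40 + -4·40 = -240
  a_6 = 2·-240 + -4·-40 = -320
  a_7 = 2·-320 + -4·-240 = 320
  a_8 = 2·320 + -4·-320 = 1920
  a_9 = 2·1920 + -4·320 = 2560
  a_10 = 2·2560 + -4·1920 = -2560

2,-4 ; -2560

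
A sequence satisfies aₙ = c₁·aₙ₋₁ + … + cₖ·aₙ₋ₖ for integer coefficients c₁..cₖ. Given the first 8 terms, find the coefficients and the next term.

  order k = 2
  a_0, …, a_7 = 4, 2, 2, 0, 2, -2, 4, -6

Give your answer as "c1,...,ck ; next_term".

-1,1 ; 10

  a_2 = -1·2 + 1·4 = 2
  a_3 = -1·2 + 1·2 = 0
  a_4 = -1·0 + 1·2 = 2
  a_5 = -1·2 + 1·0 = -2
  a_6 = -1·-2 + 1·2 = 4
  a_7 = -1·4 + 1·-2 = -6
  a_8 = -1·-6 + 1·4 = 10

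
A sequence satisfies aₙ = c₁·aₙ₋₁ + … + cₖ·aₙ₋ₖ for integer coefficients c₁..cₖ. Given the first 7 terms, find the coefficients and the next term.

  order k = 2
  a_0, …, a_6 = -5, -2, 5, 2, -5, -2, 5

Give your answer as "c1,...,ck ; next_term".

  a_2 = 0·-2 + -1·-5 = 5
  a_3 = 0·5 + -1·-2 = 2
  a_4 = 0·2 + -1·5 = -5
  a_5 = 0·-5 + -1·2 = -2
  a_6 = 0·-2 + -1·-5 = 5
  a_7 = 0·5 + -1·-2 = 2

0,-1 ; 2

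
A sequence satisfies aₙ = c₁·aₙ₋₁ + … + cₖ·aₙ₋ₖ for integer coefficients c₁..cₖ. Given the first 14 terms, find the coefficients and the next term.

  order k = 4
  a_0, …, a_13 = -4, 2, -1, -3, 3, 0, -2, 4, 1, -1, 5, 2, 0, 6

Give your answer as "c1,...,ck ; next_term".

  a_4 = 1·-3 + 0·-1 + 1·2 + -1·-4 = 3
  a_5 = 1·3 + 0·-3 + 1·-1 + -1·2 = 0
  a_6 = 1·0 + 0·3 + 1·-3 + -1·-1 = -2
  a_7 = 1·-2 + 0·0 + 1·3 + -1·-3 = 4
  a_8 = 1·4 + 0·-2 + 1·0 + -1·3 = 1
  a_9 = 1·1 + 0·4 + 1·-2 + -1·0 = -1
  a_10 = 1·-1 + 0·1 + 1·4 + -1·-2 = 5
  a_11 = 1·5 + 0·-1 + 1·1 + -1·4 = 2
  a_12 = 1·2 + 0·5 + 1·-1 + -1·1 = 0
  a_13 = 1·0 + 0·2 + 1·5 + -1·-1 = 6
  a_14 = 1·6 + 0·0 + 1·2 + -1·5 = 3

1,0,1,-1 ; 3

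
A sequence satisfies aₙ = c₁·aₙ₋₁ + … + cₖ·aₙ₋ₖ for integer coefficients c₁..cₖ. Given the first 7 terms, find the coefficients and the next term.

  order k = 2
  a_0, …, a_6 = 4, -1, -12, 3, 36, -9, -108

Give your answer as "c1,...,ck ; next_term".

  a_2 = 0·-1 + -3·4 = -12
  a_3 = 0·-12 + -3·-1 = 3
  a_4 = 0·3 + -3·-12 = 36
  a_5 = 0·36 + -3·3 = -9
  a_6 = 0·-9 + -3·36 = -108
  a_7 = 0·-108 + -3·-9 = 27

0,-3 ; 27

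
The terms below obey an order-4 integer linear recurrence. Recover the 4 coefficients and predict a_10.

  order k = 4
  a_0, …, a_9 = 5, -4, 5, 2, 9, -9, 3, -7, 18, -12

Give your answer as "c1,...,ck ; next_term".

0,0,-1,1 ; 10

  a_4 = 0·2 + 0·5 + -1·-4 + 1·5 = 9
  a_5 = 0·9 + 0·2 + -1·5 + 1·-4 = -9
  a_6 = 0·-9 + 0·9 + -1·2 + 1·5 = 3
  a_7 = 0·3 + 0·-9 + -1·9 + 1·2 = -7
  a_8 = 0·-7 + 0·3 + -1·-9 + 1·9 = 18
  a_9 = 0·18 + 0·-7 + -1·3 + 1·-9 = -12
  a_10 = 0·-12 + 0·18 + -1·-7 + 1·3 = 10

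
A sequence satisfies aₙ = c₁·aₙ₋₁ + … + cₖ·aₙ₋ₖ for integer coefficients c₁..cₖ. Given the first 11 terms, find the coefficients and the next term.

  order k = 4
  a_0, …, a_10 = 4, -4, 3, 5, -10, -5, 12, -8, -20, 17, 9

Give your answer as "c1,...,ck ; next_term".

  a_4 = 1·5 + -1·3 + 2·-4 + -1·4 = -10
  a_5 = 1·-10 + -1·5 + 2·3 + -1·-4 = -5
  a_6 = 1·-5 + -1·-10 + 2·5 + -1·3 = 12
  a_7 = 1·12 + -1·-5 + 2·-10 + -1·5 = -8
  a_8 = 1·-8 + -1·12 + 2·-5 + -1·-10 = -20
  a_9 = 1·-20 + -1·-8 + 2·12 + -1·-5 = 17
  a_10 = 1·17 + -1·-20 + 2·-8 + -1·12 = 9
  a_11 = 1·9 + -1·17 + 2·-20 + -1·-8 = -40

1,-1,2,-1 ; -40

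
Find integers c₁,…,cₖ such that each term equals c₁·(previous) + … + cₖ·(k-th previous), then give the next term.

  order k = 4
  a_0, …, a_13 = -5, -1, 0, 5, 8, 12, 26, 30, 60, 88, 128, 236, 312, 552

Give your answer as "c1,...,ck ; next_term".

0,2,2,-2 ; 840

  a_4 = 0·5 + 2·0 + 2·-1 + -2·-5 = 8
  a_5 = 0·8 + 2·5 + 2·0 + -2·-1 = 12
  a_6 = 0·12 + 2·8 + 2·5 + -2·0 = 26
  a_7 = 0·26 + 2·12 + 2·8 + -2·5 = 30
  a_8 = 0·30 + 2·26 + 2·12 + -2·8 = 60
  a_9 = 0·60 + 2·30 + 2·26 + -2·12 = 88
  a_10 = 0·88 + 2·60 + 2·30 + -2·26 = 128
  a_11 = 0·128 + 2·88 + 2·60 + -2·30 = 236
  a_12 = 0·236 + 2·128 + 2·88 + -2·60 = 312
  a_13 = 0·312 + 2·236 + 2·128 + -2·88 = 552
  a_14 = 0·552 + 2·312 + 2·236 + -2·128 = 840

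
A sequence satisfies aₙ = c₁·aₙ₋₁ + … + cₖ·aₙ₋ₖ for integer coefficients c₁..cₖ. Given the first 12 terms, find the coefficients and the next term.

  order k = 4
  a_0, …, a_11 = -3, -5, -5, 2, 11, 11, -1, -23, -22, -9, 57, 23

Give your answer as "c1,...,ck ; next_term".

  a_4 = -1·2 + 1·-5 + -3·-5 + -1·-3 = 11
  a_5 = -1·11 + 1·2 + -3·-5 + -1·-5 = 11
  a_6 = -1·11 + 1·11 + -3·2 + -1·-5 = -1
  a_7 = -1·-1 + 1·11 + -3·11 + -1·2 = -23
  a_8 = -1·-23 + 1·-1 + -3·11 + -1·11 = -22
  a_9 = -1·-22 + 1·-23 + -3·-1 + -1·11 = -9
  a_10 = -1·-9 + 1·-22 + -3·-23 + -1·-1 = 57
  a_11 = -1·57 + 1·-9 + -3·-22 + -1·-23 = 23
  a_12 = -1·23 + 1·57 + -3·-9 + -1·-22 = 83

-1,1,-3,-1 ; 83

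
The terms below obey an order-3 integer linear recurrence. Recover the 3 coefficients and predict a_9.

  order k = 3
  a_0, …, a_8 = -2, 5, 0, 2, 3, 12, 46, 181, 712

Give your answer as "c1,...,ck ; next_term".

  a_3 = 4·0 + 0·5 + -1·-2 = 2
  a_4 = 4·2 + 0·0 + -1·5 = 3
  a_5 = 4·3 + 0·2 + -1·0 = 12
  a_6 = 4·12 + 0·3 + -1·2 = 46
  a_7 = 4·46 + 0·12 + -1·3 = 181
  a_8 = 4·181 + 0·46 + -1·12 = 712
  a_9 = 4·712 + 0·181 + -1·46 = 2802

4,0,-1 ; 2802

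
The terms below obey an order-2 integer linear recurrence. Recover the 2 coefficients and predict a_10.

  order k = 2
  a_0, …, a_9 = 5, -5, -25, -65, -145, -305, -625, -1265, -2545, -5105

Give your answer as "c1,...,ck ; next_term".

3,-2 ; -10225

  a_2 = 3·-5 + -2·5 = -25
  a_3 = 3·-25 + -2·-5 = -65
  a_4 = 3·-65 + -2·-25 = -145
  a_5 = 3·-145 + -2·-65 = -305
  a_6 = 3·-305 + -2·-145 = -625
  a_7 = 3·-625 + -2·-305 = -1265
  a_8 = 3·-1265 + -2·-625 = -2545
  a_9 = 3·-2545 + -2·-1265 = -5105
  a_10 = 3·-5105 + -2·-2545 = -10225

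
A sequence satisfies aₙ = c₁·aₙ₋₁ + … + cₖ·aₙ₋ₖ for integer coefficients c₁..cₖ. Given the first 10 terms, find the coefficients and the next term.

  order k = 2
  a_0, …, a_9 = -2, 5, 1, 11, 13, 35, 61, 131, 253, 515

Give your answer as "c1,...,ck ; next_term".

1,2 ; 1021

  a_2 = 1·5 + 2·-2 = 1
  a_3 = 1·1 + 2·5 = 11
  a_4 = 1·11 + 2·1 = 13
  a_5 = 1·13 + 2·11 = 35
  a_6 = 1·35 + 2·13 = 61
  a_7 = 1·61 + 2·35 = 131
  a_8 = 1·131 + 2·61 = 253
  a_9 = 1·253 + 2·131 = 515
  a_10 = 1·515 + 2·253 = 1021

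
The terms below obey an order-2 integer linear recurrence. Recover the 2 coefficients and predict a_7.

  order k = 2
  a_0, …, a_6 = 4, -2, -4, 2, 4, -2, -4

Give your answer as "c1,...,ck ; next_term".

  a_2 = 0·-2 + -1·4 = -4
  a_3 = 0·-4 + -1·-2 = 2
  a_4 = 0·2 + -1·-4 = 4
  a_5 = 0·4 + -1·2 = -2
  a_6 = 0·-2 + -1·4 = -4
  a_7 = 0·-4 + -1·-2 = 2

0,-1 ; 2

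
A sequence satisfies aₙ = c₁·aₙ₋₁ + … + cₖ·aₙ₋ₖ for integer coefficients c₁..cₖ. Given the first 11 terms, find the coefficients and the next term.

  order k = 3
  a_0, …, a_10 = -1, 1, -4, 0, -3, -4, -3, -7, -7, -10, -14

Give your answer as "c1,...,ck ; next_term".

  a_3 = 0·-4 + 1·1 + 1·-1 = 0
  a_4 = 0·0 + 1·-4 + 1·1 = -3
  a_5 = 0·-3 + 1·0 + 1·-4 = -4
  a_6 = 0·-4 + 1·-3 + 1·0 = -3
  a_7 = 0·-3 + 1·-4 + 1·-3 = -7
  a_8 = 0·-7 + 1·-3 + 1·-4 = -7
  a_9 = 0·-7 + 1·-7 + 1·-3 = -10
  a_10 = 0·-10 + 1·-7 + 1·-7 = -14
  a_11 = 0·-14 + 1·-10 + 1·-7 = -17

0,1,1 ; -17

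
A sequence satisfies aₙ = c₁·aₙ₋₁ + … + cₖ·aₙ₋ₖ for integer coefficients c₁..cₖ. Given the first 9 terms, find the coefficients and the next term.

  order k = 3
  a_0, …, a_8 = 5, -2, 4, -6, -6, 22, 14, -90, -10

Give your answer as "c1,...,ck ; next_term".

  a_3 = -1·4 + -4·-2 + -2·5 = -6
  a_4 = -1·-6 + -4·4 + -2·-2 = -6
  a_5 = -1·-6 + -4·-6 + -2·4 = 22
  a_6 = -1·22 + -4·-6 + -2·-6 = 14
  a_7 = -1·14 + -4·22 + -2·-6 = -90
  a_8 = -1·-90 + -4·14 + -2·22 = -10
  a_9 = -1·-10 + -4·-90 + -2·14 = 342

-1,-4,-2 ; 342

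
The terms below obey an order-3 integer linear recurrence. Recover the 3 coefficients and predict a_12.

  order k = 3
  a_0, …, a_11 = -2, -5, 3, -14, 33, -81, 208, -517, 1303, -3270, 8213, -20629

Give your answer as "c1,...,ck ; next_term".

-1,3,-2 ; 51808

  a_3 = -1·3 + 3·-5 + -2·-2 = -14
  a_4 = -1·-14 + 3·3 + -2·-5 = 33
  a_5 = -1·33 + 3·-14 + -2·3 = -81
  a_6 = -1·-81 + 3·33 + -2·-14 = 208
  a_7 = -1·208 + 3·-81 + -2·33 = -517
  a_8 = -1·-517 + 3·208 + -2·-81 = 1303
  a_9 = -1·1303 + 3·-517 + -2·208 = -3270
  a_10 = -1·-3270 + 3·1303 + -2·-517 = 8213
  a_11 = -1·8213 + 3·-3270 + -2·1303 = -20629
  a_12 = -1·-20629 + 3·8213 + -2·-3270 = 51808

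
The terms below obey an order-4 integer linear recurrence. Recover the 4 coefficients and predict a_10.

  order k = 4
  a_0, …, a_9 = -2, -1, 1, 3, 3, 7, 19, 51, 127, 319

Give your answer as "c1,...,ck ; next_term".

  a_4 = 2·3 + 1·1 + 0·-1 + 2·-2 = 3
  a_5 = 2·3 + 1·3 + 0·1 + 2·-1 = 7
  a_6 = 2·7 + 1·3 + 0·3 + 2·1 = 19
  a_7 = 2·19 + 1·7 + 0·3 + 2·3 = 51
  a_8 = 2·51 + 1·19 + 0·7 + 2·3 = 127
  a_9 = 2·127 + 1·51 + 0·19 + 2·7 = 319
  a_10 = 2·319 + 1·127 + 0·51 + 2·19 = 803

2,1,0,2 ; 803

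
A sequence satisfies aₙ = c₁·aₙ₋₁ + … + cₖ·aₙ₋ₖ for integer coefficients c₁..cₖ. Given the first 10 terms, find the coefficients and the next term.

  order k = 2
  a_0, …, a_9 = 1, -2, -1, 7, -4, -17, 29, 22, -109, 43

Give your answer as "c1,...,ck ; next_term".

  a_2 = -1·-2 + -3·1 = -1
  a_3 = -1·-1 + -3·-2 = 7
  a_4 = -1·7 + -3·-1 = -4
  a_5 = -1·-4 + -3·7 = -17
  a_6 = -1·-17 + -3·-4 = 29
  a_7 = -1·29 + -3·-17 = 22
  a_8 = -1·22 + -3·29 = -109
  a_9 = -1·-109 + -3·22 = 43
  a_10 = -1·43 + -3·-109 = 284

-1,-3 ; 284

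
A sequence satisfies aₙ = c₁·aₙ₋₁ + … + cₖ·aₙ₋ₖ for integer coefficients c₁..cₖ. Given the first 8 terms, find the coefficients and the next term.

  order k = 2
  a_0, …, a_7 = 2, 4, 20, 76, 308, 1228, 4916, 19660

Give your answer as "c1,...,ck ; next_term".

  a_2 = 3·4 + 4·2 = 20
  a_3 = 3·20 + 4·4 = 76
  a_4 = 3·76 + 4·20 = 308
  a_5 = 3·308 + 4·76 = 1228
  a_6 = 3·1228 + 4·308 = 4916
  a_7 = 3·4916 + 4·1228 = 19660
  a_8 = 3·19660 + 4·4916 = 78644

3,4 ; 78644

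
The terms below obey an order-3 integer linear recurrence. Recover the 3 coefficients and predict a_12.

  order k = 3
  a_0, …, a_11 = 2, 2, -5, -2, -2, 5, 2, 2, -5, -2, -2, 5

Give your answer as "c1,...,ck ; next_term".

0,0,-1 ; 2

  a_3 = 0·-5 + 0·2 + -1·2 = -2
  a_4 = 0·-2 + 0·-5 + -1·2 = -2
  a_5 = 0·-2 + 0·-2 + -1·-5 = 5
  a_6 = 0·5 + 0·-2 + -1·-2 = 2
  a_7 = 0·2 + 0·5 + -1·-2 = 2
  a_8 = 0·2 + 0·2 + -1·5 = -5
  a_9 = 0·-5 + 0·2 + -1·2 = -2
  a_10 = 0·-2 + 0·-5 + -1·2 = -2
  a_11 = 0·-2 + 0·-2 + -1·-5 = 5
  a_12 = 0·5 + 0·-2 + -1·-2 = 2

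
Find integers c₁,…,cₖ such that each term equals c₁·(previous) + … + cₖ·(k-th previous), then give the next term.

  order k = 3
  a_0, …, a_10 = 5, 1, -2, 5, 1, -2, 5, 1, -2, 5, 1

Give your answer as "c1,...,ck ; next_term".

  a_3 = 0·-2 + 0·1 + 1·5 = 5
  a_4 = 0·5 + 0·-2 + 1·1 = 1
  a_5 = 0·1 + 0·5 + 1·-2 = -2
  a_6 = 0·-2 + 0·1 + 1·5 = 5
  a_7 = 0·5 + 0·-2 + 1·1 = 1
  a_8 = 0·1 + 0·5 + 1·-2 = -2
  a_9 = 0·-2 + 0·1 + 1·5 = 5
  a_10 = 0·5 + 0·-2 + 1·1 = 1
  a_11 = 0·1 + 0·5 + 1·-2 = -2

0,0,1 ; -2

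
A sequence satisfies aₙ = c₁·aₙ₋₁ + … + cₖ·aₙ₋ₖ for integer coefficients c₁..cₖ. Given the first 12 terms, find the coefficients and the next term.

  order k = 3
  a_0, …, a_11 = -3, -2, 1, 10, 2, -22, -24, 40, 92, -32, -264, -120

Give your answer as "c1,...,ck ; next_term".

  a_3 = 0·1 + -2·-2 + -2·-3 = 10
  a_4 = 0·10 + -2·1 + -2·-2 = 2
  a_5 = 0·2 + -2·10 + -2·1 = -22
  a_6 = 0·-22 + -2·2 + -2·10 = -24
  a_7 = 0·-24 + -2·-22 + -2·2 = 40
  a_8 = 0·40 + -2·-24 + -2·-22 = 92
  a_9 = 0·92 + -2·40 + -2·-24 = -32
  a_10 = 0·-32 + -2·92 + -2·40 = -264
  a_11 = 0·-264 + -2·-32 + -2·92 = -120
  a_12 = 0·-120 + -2·-264 + -2·-32 = 592

0,-2,-2 ; 592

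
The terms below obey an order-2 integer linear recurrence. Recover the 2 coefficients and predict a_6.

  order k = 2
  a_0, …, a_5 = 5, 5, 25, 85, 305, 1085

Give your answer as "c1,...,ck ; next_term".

  a_2 = 3·5 + 2·5 = 25
  a_3 = 3·25 + 2·5 = 85
  a_4 = 3·85 + 2·25 = 305
  a_5 = 3·305 + 2·85 = 1085
  a_6 = 3·1085 + 2·305 = 3865

3,2 ; 3865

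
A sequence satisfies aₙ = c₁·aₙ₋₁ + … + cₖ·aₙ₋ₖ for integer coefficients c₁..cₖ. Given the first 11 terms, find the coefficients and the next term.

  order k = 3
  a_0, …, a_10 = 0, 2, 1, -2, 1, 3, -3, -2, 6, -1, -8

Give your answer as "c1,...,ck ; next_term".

  a_3 = 0·1 + -1·2 + 1·0 = -2
  a_4 = 0·-2 + -1·1 + 1·2 = 1
  a_5 = 0·1 + -1·-2 + 1·1 = 3
  a_6 = 0·3 + -1·1 + 1·-2 = -3
  a_7 = 0·-3 + -1·3 + 1·1 = -2
  a_8 = 0·-2 + -1·-3 + 1·3 = 6
  a_9 = 0·6 + -1·-2 + 1·-3 = -1
  a_10 = 0·-1 + -1·6 + 1·-2 = -8
  a_11 = 0·-8 + -1·-1 + 1·6 = 7

0,-1,1 ; 7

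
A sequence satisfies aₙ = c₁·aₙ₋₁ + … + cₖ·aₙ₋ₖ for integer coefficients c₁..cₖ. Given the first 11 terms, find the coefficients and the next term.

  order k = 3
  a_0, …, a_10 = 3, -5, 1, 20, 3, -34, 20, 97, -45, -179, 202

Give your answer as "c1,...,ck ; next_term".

  a_3 = 1·1 + -2·-5 + 3·3 = 20
  a_4 = 1·20 + -2·1 + 3·-5 = 3
  a_5 = 1·3 + -2·20 + 3·1 = -34
  a_6 = 1·-34 + -2·3 + 3·20 = 20
  a_7 = 1·20 + -2·-34 + 3·3 = 97
  a_8 = 1·97 + -2·20 + 3·-34 = -45
  a_9 = 1·-45 + -2·97 + 3·20 = -179
  a_10 = 1·-179 + -2·-45 + 3·97 = 202
  a_11 = 1·202 + -2·-179 + 3·-45 = 425

1,-2,3 ; 425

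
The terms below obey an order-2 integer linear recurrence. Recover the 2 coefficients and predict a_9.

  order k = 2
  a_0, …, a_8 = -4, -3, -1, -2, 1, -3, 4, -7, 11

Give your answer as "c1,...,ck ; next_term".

  a_2 = -1·-3 + 1·-4 = -1
  a_3 = -1·-1 + 1·-3 = -2
  a_4 = -1·-2 + 1·-1 = 1
  a_5 = -1·1 + 1·-2 = -3
  a_6 = -1·-3 + 1·1 = 4
  a_7 = -1·4 + 1·-3 = -7
  a_8 = -1·-7 + 1·4 = 11
  a_9 = -1·11 + 1·-7 = -18

-1,1 ; -18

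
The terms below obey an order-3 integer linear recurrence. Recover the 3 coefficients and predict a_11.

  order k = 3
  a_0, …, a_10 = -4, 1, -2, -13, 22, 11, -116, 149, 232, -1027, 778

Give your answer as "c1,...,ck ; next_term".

  a_3 = -1·-2 + -3·1 + 3·-4 = -13
  a_4 = -1·-13 + -3·-2 + 3·1 = 22
  a_5 = -1·22 + -3·-13 + 3·-2 = 11
  a_6 = -1·11 + -3·22 + 3·-13 = -116
  a_7 = -1·-116 + -3·11 + 3·22 = 149
  a_8 = -1·149 + -3·-116 + 3·11 = 232
  a_9 = -1·232 + -3·149 + 3·-116 = -1027
  a_10 = -1·-1027 + -3·232 + 3·149 = 778
  a_11 = -1·778 + -3·-1027 + 3·232 = 2999

-1,-3,3 ; 2999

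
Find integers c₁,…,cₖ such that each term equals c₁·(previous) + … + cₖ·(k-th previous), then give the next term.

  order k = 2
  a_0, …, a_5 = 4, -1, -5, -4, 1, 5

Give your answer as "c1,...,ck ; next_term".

1,-1 ; 4

  a_2 = 1·-1 + -1·4 = -5
  a_3 = 1·-5 + -1·-1 = -4
  a_4 = 1·-4 + -1·-5 = 1
  a_5 = 1·1 + -1·-4 = 5
  a_6 = 1·5 + -1·1 = 4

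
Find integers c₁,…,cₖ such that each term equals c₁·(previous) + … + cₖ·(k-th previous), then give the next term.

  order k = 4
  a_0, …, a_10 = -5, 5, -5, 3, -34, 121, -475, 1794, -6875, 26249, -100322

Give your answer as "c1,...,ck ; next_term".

  a_4 = -3·3 + 3·-5 + 0·5 + 2·-5 = -34
  a_5 = -3·-34 + 3·3 + 0·-5 + 2·5 = 121
  a_6 = -3·121 + 3·-34 + 0·3 + 2·-5 = -475
  a_7 = -3·-475 + 3·121 + 0·-34 + 2·3 = 1794
  a_8 = -3·1794 + 3·-475 + 0·121 + 2·-34 = -6875
  a_9 = -3·-6875 + 3·1794 + 0·-475 + 2·121 = 26249
  a_10 = -3·26249 + 3·-6875 + 0·1794 + 2·-475 = -100322
  a_11 = -3·-100322 + 3·26249 + 0·-6875 + 2·1794 = 383301

-3,3,0,2 ; 383301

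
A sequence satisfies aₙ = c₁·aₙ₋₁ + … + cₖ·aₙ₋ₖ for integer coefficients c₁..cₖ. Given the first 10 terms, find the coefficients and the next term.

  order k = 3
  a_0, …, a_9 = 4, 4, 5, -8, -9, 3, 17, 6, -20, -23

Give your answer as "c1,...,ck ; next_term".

0,-1,-1 ; 14

  a_3 = 0·5 + -1·4 + -1·4 = -8
  a_4 = 0·-8 + -1·5 + -1·4 = -9
  a_5 = 0·-9 + -1·-8 + -1·5 = 3
  a_6 = 0·3 + -1·-9 + -1·-8 = 17
  a_7 = 0·17 + -1·3 + -1·-9 = 6
  a_8 = 0·6 + -1·17 + -1·3 = -20
  a_9 = 0·-20 + -1·6 + -1·17 = -23
  a_10 = 0·-23 + -1·-20 + -1·6 = 14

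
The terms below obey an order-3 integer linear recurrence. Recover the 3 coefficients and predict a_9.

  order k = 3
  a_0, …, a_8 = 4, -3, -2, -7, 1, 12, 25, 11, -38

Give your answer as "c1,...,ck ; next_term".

1,-1,-2 ; -99

  a_3 = 1·-2 + -1·-3 + -2·4 = -7
  a_4 = 1·-7 + -1·-2 + -2·-3 = 1
  a_5 = 1·1 + -1·-7 + -2·-2 = 12
  a_6 = 1·12 + -1·1 + -2·-7 = 25
  a_7 = 1·25 + -1·12 + -2·1 = 11
  a_8 = 1·11 + -1·25 + -2·12 = -38
  a_9 = 1·-38 + -1·11 + -2·25 = -99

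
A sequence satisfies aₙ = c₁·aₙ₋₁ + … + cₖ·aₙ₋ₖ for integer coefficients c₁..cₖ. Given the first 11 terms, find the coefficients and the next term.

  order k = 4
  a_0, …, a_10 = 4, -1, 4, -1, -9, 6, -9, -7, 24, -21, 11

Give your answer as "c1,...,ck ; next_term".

  a_4 = 0·-1 + 0·4 + 1·-1 + -2·4 = -9
  a_5 = 0·-9 + 0·-1 + 1·4 + -2·-1 = 6
  a_6 = 0·6 + 0·-9 + 1·-1 + -2·4 = -9
  a_7 = 0·-9 + 0·6 + 1·-9 + -2·-1 = -7
  a_8 = 0·-7 + 0·-9 + 1·6 + -2·-9 = 24
  a_9 = 0·24 + 0·-7 + 1·-9 + -2·6 = -21
  a_10 = 0·-21 + 0·24 + 1·-7 + -2·-9 = 11
  a_11 = 0·11 + 0·-21 + 1·24 + -2·-7 = 38

0,0,1,-2 ; 38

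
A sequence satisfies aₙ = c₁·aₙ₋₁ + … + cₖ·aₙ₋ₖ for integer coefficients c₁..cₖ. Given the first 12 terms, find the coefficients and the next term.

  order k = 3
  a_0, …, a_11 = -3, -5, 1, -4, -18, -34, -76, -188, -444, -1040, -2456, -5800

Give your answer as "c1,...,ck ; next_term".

2,0,2 ; -13680

  a_3 = 2·1 + 0·-5 + 2·-3 = -4
  a_4 = 2·-4 + 0·1 + 2·-5 = -18
  a_5 = 2·-18 + 0·-4 + 2·1 = -34
  a_6 = 2·-34 + 0·-18 + 2·-4 = -76
  a_7 = 2·-76 + 0·-34 + 2·-18 = -188
  a_8 = 2·-188 + 0·-76 + 2·-34 = -444
  a_9 = 2·-444 + 0·-188 + 2·-76 = -1040
  a_10 = 2·-1040 + 0·-444 + 2·-188 = -2456
  a_11 = 2·-2456 + 0·-1040 + 2·-444 = -5800
  a_12 = 2·-5800 + 0·-2456 + 2·-1040 = -13680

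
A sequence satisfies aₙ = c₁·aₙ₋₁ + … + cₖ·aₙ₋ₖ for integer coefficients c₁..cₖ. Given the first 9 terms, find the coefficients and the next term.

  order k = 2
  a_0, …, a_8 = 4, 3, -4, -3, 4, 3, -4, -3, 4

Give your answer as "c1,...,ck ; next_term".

  a_2 = 0·3 + -1·4 = -4
  a_3 = 0·-4 + -1·3 = -3
  a_4 = 0·-3 + -1·-4 = 4
  a_5 = 0·4 + -1·-3 = 3
  a_6 = 0·3 + -1·4 = -4
  a_7 = 0·-4 + -1·3 = -3
  a_8 = 0·-3 + -1·-4 = 4
  a_9 = 0·4 + -1·-3 = 3

0,-1 ; 3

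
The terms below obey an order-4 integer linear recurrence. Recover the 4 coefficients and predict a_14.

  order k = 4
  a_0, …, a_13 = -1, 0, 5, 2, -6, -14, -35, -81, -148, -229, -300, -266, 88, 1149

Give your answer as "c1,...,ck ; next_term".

3,-3,2,-3 ; 3551

  a_4 = 3·2 + -3·5 + 2·0 + -3·-1 = -6
  a_5 = 3·-6 + -3·2 + 2·5 + -3·0 = -14
  a_6 = 3·-14 + -3·-6 + 2·2 + -3·5 = -35
  a_7 = 3·-35 + -3·-14 + 2·-6 + -3·2 = -81
  a_8 = 3·-81 + -3·-35 + 2·-14 + -3·-6 = -148
  a_9 = 3·-148 + -3·-81 + 2·-35 + -3·-14 = -229
  a_10 = 3·-229 + -3·-148 + 2·-81 + -3·-35 = -300
  a_11 = 3·-300 + -3·-229 + 2·-148 + -3·-81 = -266
  a_12 = 3·-266 + -3·-300 + 2·-229 + -3·-148 = 88
  a_13 = 3·88 + -3·-266 + 2·-300 + -3·-229 = 1149
  a_14 = 3·1149 + -3·88 + 2·-266 + -3·-300 = 3551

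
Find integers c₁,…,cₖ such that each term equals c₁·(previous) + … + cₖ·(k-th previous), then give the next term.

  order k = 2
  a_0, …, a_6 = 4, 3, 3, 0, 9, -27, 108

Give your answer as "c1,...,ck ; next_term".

-3,3 ; -405

  a_2 = -3·3 + 3·4 = 3
  a_3 = -3·3 + 3·3 = 0
  a_4 = -3·0 + 3·3 = 9
  a_5 = -3·9 + 3·0 = -27
  a_6 = -3·-27 + 3·9 = 108
  a_7 = -3·108 + 3·-27 = -405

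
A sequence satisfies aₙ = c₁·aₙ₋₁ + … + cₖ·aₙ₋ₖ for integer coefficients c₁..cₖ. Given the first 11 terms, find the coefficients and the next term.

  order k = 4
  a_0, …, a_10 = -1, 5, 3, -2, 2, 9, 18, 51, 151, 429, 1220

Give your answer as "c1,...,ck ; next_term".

3,-1,2,-1 ; 3482

  a_4 = 3·-2 + -1·3 + 2·5 + -1·-1 = 2
  a_5 = 3·2 + -1·-2 + 2·3 + -1·5 = 9
  a_6 = 3·9 + -1·2 + 2·-2 + -1·3 = 18
  a_7 = 3·18 + -1·9 + 2·2 + -1·-2 = 51
  a_8 = 3·51 + -1·18 + 2·9 + -1·2 = 151
  a_9 = 3·151 + -1·51 + 2·18 + -1·9 = 429
  a_10 = 3·429 + -1·151 + 2·51 + -1·18 = 1220
  a_11 = 3·1220 + -1·429 + 2·151 + -1·51 = 3482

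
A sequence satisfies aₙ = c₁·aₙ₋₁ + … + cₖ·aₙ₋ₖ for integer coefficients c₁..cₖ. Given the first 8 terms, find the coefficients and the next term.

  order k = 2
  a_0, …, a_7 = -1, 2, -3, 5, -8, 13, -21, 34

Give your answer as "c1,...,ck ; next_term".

  a_2 = -1·2 + 1·-1 = -3
  a_3 = -1·-3 + 1·2 = 5
  a_4 = -1·5 + 1·-3 = -8
  a_5 = -1·-8 + 1·5 = 13
  a_6 = -1·13 + 1·-8 = -21
  a_7 = -1·-21 + 1·13 = 34
  a_8 = -1·34 + 1·-21 = -55

-1,1 ; -55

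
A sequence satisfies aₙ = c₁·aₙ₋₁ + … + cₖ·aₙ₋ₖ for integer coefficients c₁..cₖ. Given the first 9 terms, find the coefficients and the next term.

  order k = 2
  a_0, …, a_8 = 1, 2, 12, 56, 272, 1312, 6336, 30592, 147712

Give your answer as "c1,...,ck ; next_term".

4,4 ; 713216

  a_2 = 4·2 + 4·1 = 12
  a_3 = 4·12 + 4·2 = 56
  a_4 = 4·56 + 4·12 = 272
  a_5 = 4·272 + 4·56 = 1312
  a_6 = 4·1312 + 4·272 = 6336
  a_7 = 4·6336 + 4·1312 = 30592
  a_8 = 4·30592 + 4·6336 = 147712
  a_9 = 4·147712 + 4·30592 = 713216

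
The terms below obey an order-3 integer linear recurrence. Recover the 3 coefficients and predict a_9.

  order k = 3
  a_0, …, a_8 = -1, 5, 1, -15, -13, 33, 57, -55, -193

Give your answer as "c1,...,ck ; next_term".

  a_3 = 1·1 + -3·5 + 1·-1 = -15
  a_4 = 1·-15 + -3·1 + 1·5 = -13
  a_5 = 1·-13 + -3·-15 + 1·1 = 33
  a_6 = 1·33 + -3·-13 + 1·-15 = 57
  a_7 = 1·57 + -3·33 + 1·-13 = -55
  a_8 = 1·-55 + -3·57 + 1·33 = -193
  a_9 = 1·-193 + -3·-55 + 1·57 = 29

1,-3,1 ; 29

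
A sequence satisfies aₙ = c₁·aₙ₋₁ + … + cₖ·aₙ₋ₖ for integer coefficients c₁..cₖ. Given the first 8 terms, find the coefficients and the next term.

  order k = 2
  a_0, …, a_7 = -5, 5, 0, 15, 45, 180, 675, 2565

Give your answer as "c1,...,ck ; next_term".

  a_2 = 3·5 + 3·-5 = 0
  a_3 = 3·0 + 3·5 = 15
  a_4 = 3·15 + 3·0 = 45
  a_5 = 3·45 + 3·15 = 180
  a_6 = 3·180 + 3·45 = 675
  a_7 = 3·675 + 3·180 = 2565
  a_8 = 3·2565 + 3·675 = 9720

3,3 ; 9720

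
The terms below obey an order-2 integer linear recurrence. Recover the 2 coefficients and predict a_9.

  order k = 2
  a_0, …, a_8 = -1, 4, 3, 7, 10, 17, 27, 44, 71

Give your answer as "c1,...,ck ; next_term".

1,1 ; 115

  a_2 = 1·4 + 1·-1 = 3
  a_3 = 1·3 + 1·4 = 7
  a_4 = 1·7 + 1·3 = 10
  a_5 = 1·10 + 1·7 = 17
  a_6 = 1·17 + 1·10 = 27
  a_7 = 1·27 + 1·17 = 44
  a_8 = 1·44 + 1·27 = 71
  a_9 = 1·71 + 1·44 = 115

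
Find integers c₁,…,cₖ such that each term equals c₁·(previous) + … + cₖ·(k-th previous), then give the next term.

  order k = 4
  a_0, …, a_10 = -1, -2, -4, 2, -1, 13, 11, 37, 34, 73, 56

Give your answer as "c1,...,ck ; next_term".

  a_4 = 1·2 + 2·-4 + -2·-2 + -1·-1 = -1
  a_5 = 1·-1 + 2·2 + -2·-4 + -1·-2 = 13
  a_6 = 1·13 + 2·-1 + -2·2 + -1·-4 = 11
  a_7 = 1·11 + 2·13 + -2·-1 + -1·2 = 37
  a_8 = 1·37 + 2·11 + -2·13 + -1·-1 = 34
  a_9 = 1·34 + 2·37 + -2·11 + -1·13 = 73
  a_10 = 1·73 + 2·34 + -2·37 + -1·11 = 56
  a_11 = 1·56 + 2·73 + -2·34 + -1·37 = 97

1,2,-2,-1 ; 97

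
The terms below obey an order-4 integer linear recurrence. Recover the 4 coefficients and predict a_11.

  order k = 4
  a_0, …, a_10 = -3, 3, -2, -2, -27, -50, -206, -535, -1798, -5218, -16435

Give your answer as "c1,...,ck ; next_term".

  a_4 = 2·-2 + 4·-2 + -3·3 + 2·-3 = -27
  a_5 = 2·-27 + 4·-2 + -3·-2 + 2·3 = -50
  a_6 = 2·-50 + 4·-27 + -3·-2 + 2·-2 = -206
  a_7 = 2·-206 + 4·-50 + -3·-27 + 2·-2 = -535
  a_8 = 2·-535 + 4·-206 + -3·-50 + 2·-27 = -1798
  a_9 = 2·-1798 + 4·-535 + -3·-206 + 2·-50 = -5218
  a_10 = 2·-5218 + 4·-1798 + -3·-535 + 2·-206 = -16435
  a_11 = 2·-16435 + 4·-5218 + -3·-1798 + 2·-535 = -49418

2,4,-3,2 ; -49418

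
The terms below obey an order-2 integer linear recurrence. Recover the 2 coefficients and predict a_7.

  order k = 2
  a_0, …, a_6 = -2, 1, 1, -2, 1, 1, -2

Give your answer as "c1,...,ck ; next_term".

-1,-1 ; 1

  a_2 = -1·1 + -1·-2 = 1
  a_3 = -1·1 + -1·1 = -2
  a_4 = -1·-2 + -1·1 = 1
  a_5 = -1·1 + -1·-2 = 1
  a_6 = -1·1 + -1·1 = -2
  a_7 = -1·-2 + -1·1 = 1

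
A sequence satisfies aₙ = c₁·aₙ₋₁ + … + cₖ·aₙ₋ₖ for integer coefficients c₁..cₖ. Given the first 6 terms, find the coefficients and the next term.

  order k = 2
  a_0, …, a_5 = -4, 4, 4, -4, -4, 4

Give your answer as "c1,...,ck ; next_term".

  a_2 = 0·4 + -1·-4 = 4
  a_3 = 0·4 + -1·4 = -4
  a_4 = 0·-4 + -1·4 = -4
  a_5 = 0·-4 + -1·-4 = 4
  a_6 = 0·4 + -1·-4 = 4

0,-1 ; 4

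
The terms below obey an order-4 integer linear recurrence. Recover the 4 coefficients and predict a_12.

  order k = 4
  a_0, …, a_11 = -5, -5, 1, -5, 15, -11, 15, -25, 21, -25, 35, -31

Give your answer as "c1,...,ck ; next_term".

-1,0,-1,-1 ; 35

  a_4 = -1·-5 + 0·1 + -1·-5 + -1·-5 = 15
  a_5 = -1·15 + 0·-5 + -1·1 + -1·-5 = -11
  a_6 = -1·-11 + 0·15 + -1·-5 + -1·1 = 15
  a_7 = -1·15 + 0·-11 + -1·15 + -1·-5 = -25
  a_8 = -1·-25 + 0·15 + -1·-11 + -1·15 = 21
  a_9 = -1·21 + 0·-25 + -1·15 + -1·-11 = -25
  a_10 = -1·-25 + 0·21 + -1·-25 + -1·15 = 35
  a_11 = -1·35 + 0·-25 + -1·21 + -1·-25 = -31
  a_12 = -1·-31 + 0·35 + -1·-25 + -1·21 = 35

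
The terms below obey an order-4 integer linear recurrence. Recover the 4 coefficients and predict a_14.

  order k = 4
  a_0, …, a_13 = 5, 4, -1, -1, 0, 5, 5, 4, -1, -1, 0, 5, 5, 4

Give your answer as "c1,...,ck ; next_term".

1,0,-1,1 ; -1

  a_4 = 1·-1 + 0·-1 + -1·4 + 1·5 = 0
  a_5 = 1·0 + 0·-1 + -1·-1 + 1·4 = 5
  a_6 = 1·5 + 0·0 + -1·-1 + 1·-1 = 5
  a_7 = 1·5 + 0·5 + -1·0 + 1·-1 = 4
  a_8 = 1·4 + 0·5 + -1·5 + 1·0 = -1
  a_9 = 1·-1 + 0·4 + -1·5 + 1·5 = -1
  a_10 = 1·-1 + 0·-1 + -1·4 + 1·5 = 0
  a_11 = 1·0 + 0·-1 + -1·-1 + 1·4 = 5
  a_12 = 1·5 + 0·0 + -1·-1 + 1·-1 = 5
  a_13 = 1·5 + 0·5 + -1·0 + 1·-1 = 4
  a_14 = 1·4 + 0·5 + -1·5 + 1·0 = -1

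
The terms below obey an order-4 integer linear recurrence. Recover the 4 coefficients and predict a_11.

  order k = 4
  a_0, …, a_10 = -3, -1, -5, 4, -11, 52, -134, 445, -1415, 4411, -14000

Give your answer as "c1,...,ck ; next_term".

  a_4 = -2·4 + 3·-5 + -3·-1 + -3·-3 = -11
  a_5 = -2·-11 + 3·4 + -3·-5 + -3·-1 = 52
  a_6 = -2·52 + 3·-11 + -3·4 + -3·-5 = -134
  a_7 = -2·-134 + 3·52 + -3·-11 + -3·4 = 445
  a_8 = -2·445 + 3·-134 + -3·52 + -3·-11 = -1415
  a_9 = -2·-1415 + 3·445 + -3·-134 + -3·52 = 4411
  a_10 = -2·4411 + 3·-1415 + -3·445 + -3·-134 = -14000
  a_11 = -2·-14000 + 3·4411 + -3·-1415 + -3·445 = 44143

-2,3,-3,-3 ; 44143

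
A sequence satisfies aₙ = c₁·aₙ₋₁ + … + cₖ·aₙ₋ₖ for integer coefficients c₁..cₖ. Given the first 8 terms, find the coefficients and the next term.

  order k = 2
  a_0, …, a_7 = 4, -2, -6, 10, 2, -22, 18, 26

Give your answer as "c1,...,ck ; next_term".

  a_2 = -1·-2 + -2·4 = -6
  a_3 = -1·-6 + -2·-2 = 10
  a_4 = -1·10 + -2·-6 = 2
  a_5 = -1·2 + -2·10 = -22
  a_6 = -1·-22 + -2·2 = 18
  a_7 = -1·18 + -2·-22 = 26
  a_8 = -1·26 + -2·18 = -62

-1,-2 ; -62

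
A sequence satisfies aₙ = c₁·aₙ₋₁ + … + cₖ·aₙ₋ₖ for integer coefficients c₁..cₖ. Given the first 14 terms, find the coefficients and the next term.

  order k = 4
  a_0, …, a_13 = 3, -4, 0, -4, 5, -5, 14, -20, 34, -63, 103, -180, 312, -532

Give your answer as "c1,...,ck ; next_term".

  a_4 = -1·-4 + 1·0 + -1·-4 + -1·3 = 5
  a_5 = -1·5 + 1·-4 + -1·0 + -1·-4 = -5
  a_6 = -1·-5 + 1·5 + -1·-4 + -1·0 = 14
  a_7 = -1·14 + 1·-5 + -1·5 + -1·-4 = -20
  a_8 = -1·-20 + 1·14 + -1·-5 + -1·5 = 34
  a_9 = -1·34 + 1·-20 + -1·14 + -1·-5 = -63
  a_10 = -1·-63 + 1·34 + -1·-20 + -1·14 = 103
  a_11 = -1·103 + 1·-63 + -1·34 + -1·-20 = -180
  a_12 = -1·-180 + 1·103 + -1·-63 + -1·34 = 312
  a_13 = -1·312 + 1·-180 + -1·103 + -1·-63 = -532
  a_14 = -1·-532 + 1·312 + -1·-180 + -1·103 = 921

-1,1,-1,-1 ; 921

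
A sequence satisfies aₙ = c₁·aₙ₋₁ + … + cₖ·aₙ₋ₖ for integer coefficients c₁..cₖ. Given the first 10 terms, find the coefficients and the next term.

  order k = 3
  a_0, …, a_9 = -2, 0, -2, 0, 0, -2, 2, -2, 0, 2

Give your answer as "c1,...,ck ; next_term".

  a_3 = -1·-2 + 0·0 + 1·-2 = 0
  a_4 = -1·0 + 0·-2 + 1·0 = 0
  a_5 = -1·0 + 0·0 + 1·-2 = -2
  a_6 = -1·-2 + 0·0 + 1·0 = 2
  a_7 = -1·2 + 0·-2 + 1·0 = -2
  a_8 = -1·-2 + 0·2 + 1·-2 = 0
  a_9 = -1·0 + 0·-2 + 1·2 = 2
  a_10 = -1·2 + 0·0 + 1·-2 = -4

-1,0,1 ; -4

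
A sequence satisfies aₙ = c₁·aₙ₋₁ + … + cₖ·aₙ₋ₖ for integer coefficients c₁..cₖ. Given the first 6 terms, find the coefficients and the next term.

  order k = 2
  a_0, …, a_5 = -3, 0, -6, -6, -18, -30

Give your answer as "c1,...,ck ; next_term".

1,2 ; -66

  a_2 = 1·0 + 2·-3 = -6
  a_3 = 1·-6 + 2·0 = -6
  a_4 = 1·-6 + 2·-6 = -18
  a_5 = 1·-18 + 2·-6 = -30
  a_6 = 1·-30 + 2·-18 = -66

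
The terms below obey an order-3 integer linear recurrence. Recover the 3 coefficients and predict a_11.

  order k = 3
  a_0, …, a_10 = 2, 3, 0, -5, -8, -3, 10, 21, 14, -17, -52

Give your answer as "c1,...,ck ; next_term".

  a_3 = 1·0 + -1·3 + -1·2 = -5
  a_4 = 1·-5 + -1·0 + -1·3 = -8
  a_5 = 1·-8 + -1·-5 + -1·0 = -3
  a_6 = 1·-3 + -1·-8 + -1·-5 = 10
  a_7 = 1·10 + -1·-3 + -1·-8 = 21
  a_8 = 1·21 + -1·10 + -1·-3 = 14
  a_9 = 1·14 + -1·21 + -1·10 = -17
  a_10 = 1·-17 + -1·14 + -1·21 = -52
  a_11 = 1·-52 + -1·-17 + -1·14 = -49

1,-1,-1 ; -49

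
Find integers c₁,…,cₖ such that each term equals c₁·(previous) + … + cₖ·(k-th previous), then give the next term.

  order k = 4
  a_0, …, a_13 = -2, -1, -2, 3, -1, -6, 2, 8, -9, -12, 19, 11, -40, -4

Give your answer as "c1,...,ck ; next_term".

0,-1,1,1 ; 70

  a_4 = 0·3 + -1·-2 + 1·-1 + 1·-2 = -1
  a_5 = 0·-1 + -1·3 + 1·-2 + 1·-1 = -6
  a_6 = 0·-6 + -1·-1 + 1·3 + 1·-2 = 2
  a_7 = 0·2 + -1·-6 + 1·-1 + 1·3 = 8
  a_8 = 0·8 + -1·2 + 1·-6 + 1·-1 = -9
  a_9 = 0·-9 + -1·8 + 1·2 + 1·-6 = -12
  a_10 = 0·-12 + -1·-9 + 1·8 + 1·2 = 19
  a_11 = 0·19 + -1·-12 + 1·-9 + 1·8 = 11
  a_12 = 0·11 + -1·19 + 1·-12 + 1·-9 = -40
  a_13 = 0·-40 + -1·11 + 1·19 + 1·-12 = -4
  a_14 = 0·-4 + -1·-40 + 1·11 + 1·19 = 70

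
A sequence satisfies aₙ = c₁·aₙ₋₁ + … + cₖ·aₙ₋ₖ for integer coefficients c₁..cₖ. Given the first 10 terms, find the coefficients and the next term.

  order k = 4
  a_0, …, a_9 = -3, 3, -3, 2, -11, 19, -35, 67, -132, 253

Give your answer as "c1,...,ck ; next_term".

  a_4 = -1·2 + 1·-3 + -1·3 + 1·-3 = -11
  a_5 = -1·-11 + 1·2 + -1·-3 + 1·3 = 19
  a_6 = -1·19 + 1·-11 + -1·2 + 1·-3 = -35
  a_7 = -1·-35 + 1·19 + -1·-11 + 1·2 = 67
  a_8 = -1·67 + 1·-35 + -1·19 + 1·-11 = -132
  a_9 = -1·-132 + 1·67 + -1·-35 + 1·19 = 253
  a_10 = -1·253 + 1·-132 + -1·67 + 1·-35 = -487

-1,1,-1,1 ; -487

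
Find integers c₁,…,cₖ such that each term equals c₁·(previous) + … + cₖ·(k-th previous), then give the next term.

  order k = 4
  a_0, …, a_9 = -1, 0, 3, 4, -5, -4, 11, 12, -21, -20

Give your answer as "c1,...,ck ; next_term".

0,-1,0,2 ; 43

  a_4 = 0·4 + -1·3 + 0·0 + 2·-1 = -5
  a_5 = 0·-5 + -1·4 + 0·3 + 2·0 = -4
  a_6 = 0·-4 + -1·-5 + 0·4 + 2·3 = 11
  a_7 = 0·11 + -1·-4 + 0·-5 + 2·4 = 12
  a_8 = 0·12 + -1·11 + 0·-4 + 2·-5 = -21
  a_9 = 0·-21 + -1·12 + 0·11 + 2·-4 = -20
  a_10 = 0·-20 + -1·-21 + 0·12 + 2·11 = 43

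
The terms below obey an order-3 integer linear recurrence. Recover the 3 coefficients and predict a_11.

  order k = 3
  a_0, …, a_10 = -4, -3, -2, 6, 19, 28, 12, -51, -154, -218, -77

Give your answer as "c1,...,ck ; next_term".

  a_3 = 2·-2 + -2·-3 + -1·-4 = 6
  a_4 = 2·6 + -2·-2 + -1·-3 = 19
  a_5 = 2·19 + -2·6 + -1·-2 = 28
  a_6 = 2·28 + -2·19 + -1·6 = 12
  a_7 = 2·12 + -2·28 + -1·19 = -51
  a_8 = 2·-51 + -2·12 + -1·28 = -154
  a_9 = 2·-154 + -2·-51 + -1·12 = -218
  a_10 = 2·-218 + -2·-154 + -1·-51 = -77
  a_11 = 2·-77 + -2·-218 + -1·-154 = 436

2,-2,-1 ; 436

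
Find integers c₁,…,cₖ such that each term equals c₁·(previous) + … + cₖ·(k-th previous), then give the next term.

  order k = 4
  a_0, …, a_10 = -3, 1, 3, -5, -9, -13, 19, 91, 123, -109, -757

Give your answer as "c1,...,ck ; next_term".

  a_4 = 1·-5 + -2·3 + -4·1 + -2·-3 = -9
  a_5 = 1·-9 + -2·-5 + -4·3 + -2·1 = -13
  a_6 = 1·-13 + -2·-9 + -4·-5 + -2·3 = 19
  a_7 = 1·19 + -2·-13 + -4·-9 + -2·-5 = 91
  a_8 = 1·91 + -2·19 + -4·-13 + -2·-9 = 123
  a_9 = 1·123 + -2·91 + -4·19 + -2·-13 = -109
  a_10 = 1·-109 + -2·123 + -4·91 + -2·19 = -757
  a_11 = 1·-757 + -2·-109 + -4·123 + -2·91 = -1213

1,-2,-4,-2 ; -1213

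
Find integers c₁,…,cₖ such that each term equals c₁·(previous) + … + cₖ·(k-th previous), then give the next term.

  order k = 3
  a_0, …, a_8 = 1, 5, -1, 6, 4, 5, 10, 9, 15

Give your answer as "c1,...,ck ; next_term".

  a_3 = 0·-1 + 1·5 + 1·1 = 6
  a_4 = 0·6 + 1·-1 + 1·5 = 4
  a_5 = 0·4 + 1·6 + 1·-1 = 5
  a_6 = 0·5 + 1·4 + 1·6 = 10
  a_7 = 0·10 + 1·5 + 1·4 = 9
  a_8 = 0·9 + 1·10 + 1·5 = 15
  a_9 = 0·15 + 1·9 + 1·10 = 19

0,1,1 ; 19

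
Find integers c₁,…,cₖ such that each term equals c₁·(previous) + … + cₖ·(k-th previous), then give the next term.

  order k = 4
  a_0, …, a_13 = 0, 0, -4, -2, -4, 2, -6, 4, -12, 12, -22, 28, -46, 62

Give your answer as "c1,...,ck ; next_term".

  a_4 = 0·-2 + 1·-4 + -1·0 + 1·0 = -4
  a_5 = 0·-4 + 1·-2 + -1·-4 + 1·0 = 2
  a_6 = 0·2 + 1·-4 + -1·-2 + 1·-4 = -6
  a_7 = 0·-6 + 1·2 + -1·-4 + 1·-2 = 4
  a_8 = 0·4 + 1·-6 + -1·2 + 1·-4 = -12
  a_9 = 0·-12 + 1·4 + -1·-6 + 1·2 = 12
  a_10 = 0·12 + 1·-12 + -1·4 + 1·-6 = -22
  a_11 = 0·-22 + 1·12 + -1·-12 + 1·4 = 28
  a_12 = 0·28 + 1·-22 + -1·12 + 1·-12 = -46
  a_13 = 0·-46 + 1·28 + -1·-22 + 1·12 = 62
  a_14 = 0·62 + 1·-46 + -1·28 + 1·-22 = -96

0,1,-1,1 ; -96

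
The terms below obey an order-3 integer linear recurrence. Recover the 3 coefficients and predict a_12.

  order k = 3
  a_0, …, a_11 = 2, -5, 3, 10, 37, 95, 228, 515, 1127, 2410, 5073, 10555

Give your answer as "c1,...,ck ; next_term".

3,-1,-2 ; 21772

  a_3 = 3·3 + -1·-5 + -2·2 = 10
  a_4 = 3·10 + -1·3 + -2·-5 = 37
  a_5 = 3·37 + -1·10 + -2·3 = 95
  a_6 = 3·95 + -1·37 + -2·10 = 228
  a_7 = 3·228 + -1·95 + -2·37 = 515
  a_8 = 3·515 + -1·228 + -2·95 = 1127
  a_9 = 3·1127 + -1·515 + -2·228 = 2410
  a_10 = 3·2410 + -1·1127 + -2·515 = 5073
  a_11 = 3·5073 + -1·2410 + -2·1127 = 10555
  a_12 = 3·10555 + -1·5073 + -2·2410 = 21772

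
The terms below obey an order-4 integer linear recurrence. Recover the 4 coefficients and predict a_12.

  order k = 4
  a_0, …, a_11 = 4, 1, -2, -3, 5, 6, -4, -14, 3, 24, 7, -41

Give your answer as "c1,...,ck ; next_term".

0,-1,-1,1 ; -28

  a_4 = 0·-3 + -1·-2 + -1·1 + 1·4 = 5
  a_5 = 0·5 + -1·-3 + -1·-2 + 1·1 = 6
  a_6 = 0·6 + -1·5 + -1·-3 + 1·-2 = -4
  a_7 = 0·-4 + -1·6 + -1·5 + 1·-3 = -14
  a_8 = 0·-14 + -1·-4 + -1·6 + 1·5 = 3
  a_9 = 0·3 + -1·-14 + -1·-4 + 1·6 = 24
  a_10 = 0·24 + -1·3 + -1·-14 + 1·-4 = 7
  a_11 = 0·7 + -1·24 + -1·3 + 1·-14 = -41
  a_12 = 0·-41 + -1·7 + -1·24 + 1·3 = -28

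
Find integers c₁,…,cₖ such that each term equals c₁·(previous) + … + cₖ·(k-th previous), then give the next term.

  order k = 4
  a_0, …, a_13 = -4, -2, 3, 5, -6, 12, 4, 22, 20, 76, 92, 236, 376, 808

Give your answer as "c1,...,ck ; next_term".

  a_4 = 0·5 + 2·3 + 2·-2 + 2·-4 = -6
  a_5 = 0·-6 + 2·5 + 2·3 + 2·-2 = 12
  a_6 = 0·12 + 2·-6 + 2·5 + 2·3 = 4
  a_7 = 0·4 + 2·12 + 2·-6 + 2·5 = 22
  a_8 = 0·22 + 2·4 + 2·12 + 2·-6 = 20
  a_9 = 0·20 + 2·22 + 2·4 + 2·12 = 76
  a_10 = 0·76 + 2·20 + 2·22 + 2·4 = 92
  a_11 = 0·92 + 2·76 + 2·20 + 2·22 = 236
  a_12 = 0·236 + 2·92 + 2·76 + 2·20 = 376
  a_13 = 0·376 + 2·236 + 2·92 + 2·76 = 808
  a_14 = 0·808 + 2·376 + 2·236 + 2·92 = 1408

0,2,2,2 ; 1408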